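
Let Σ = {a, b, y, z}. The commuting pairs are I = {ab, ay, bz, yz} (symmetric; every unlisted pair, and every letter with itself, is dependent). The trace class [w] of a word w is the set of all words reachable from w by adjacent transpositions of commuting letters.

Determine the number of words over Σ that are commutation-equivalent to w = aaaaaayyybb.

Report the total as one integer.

#0=a has no predecessor
#1=a depends on [0:a]
#2=a depends on [1:a]
#3=a depends on [2:a]
#4=a depends on [3:a]
#5=a depends on [4:a]
#6=y has no predecessor
#7=y depends on [6:y]
#8=y depends on [7:y]
#9=b depends on [8:y]
#10=b depends on [9:b]
sources: [0:a, 6:y]
N(rest) = Σ N(rest − s) over sources s of rest; N(one piece) = 1:
  size 1 → [5]=1  [10]=1
  size 2 → [4,5]=1  [5,10]=2  [9,10]=1
  size 3 → [3,4,5]=1  [4,5,10]=3  [5,9,10]=3  [8,9,10]=1
  size 4 → [2,3,4,5]=1  [3,4,5,10]=4  [4,5,9,10]=6  [5,8,9,10]=4  [7,8,9,10]=1
  size 5 → [1,2,3,4,5]=1  [2,3,4,5,10]=5  [3,4,5,9,10]=10  [4,5,8,9,10]=10  [5,7,8,9,10]=5  [6,7,8,9,10]=1
  size 6 → [0,1,2,3,4,5]=1  [1,2,3,4,5,10]=6  [2,3,4,5,9,10]=15  [3,4,5,8,9,10]=20  [4,5,7,8,9,10]=15  [5,6,7,8,9,10]=6
  size 7 → [0,1,2,3,4,5,10]=7  [1,2,3,4,5,9,10]=21  [2,3,4,5,8,9,10]=35  [3,4,5,7,8,9,10]=35  [4,5,6,7,8,9,10]=21
  size 8 → [0,1,2,3,4,5,9,10]=28  [1,2,3,4,5,8,9,10]=56  [2,3,4,5,7,8,9,10]=70  [3,4,5,6,7,8,9,10]=56
  size 9 → [0,1,2,3,4,5,8,9,10]=84  [1,2,3,4,5,7,8,9,10]=126  [2,3,4,5,6,7,8,9,10]=126
  first=0(a) contributes 252
  first=6(y) contributes 210
|[w]| = 462

462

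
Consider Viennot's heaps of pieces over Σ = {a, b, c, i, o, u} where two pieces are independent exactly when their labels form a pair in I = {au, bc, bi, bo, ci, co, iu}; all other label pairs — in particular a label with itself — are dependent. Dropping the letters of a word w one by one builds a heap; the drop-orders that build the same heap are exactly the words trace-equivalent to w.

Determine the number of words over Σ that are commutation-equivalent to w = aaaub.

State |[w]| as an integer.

4

#0=a has no predecessor
#1=a depends on [0:a]
#2=a depends on [1:a]
#3=u has no predecessor
#4=b depends on [2:a, 3:u]
sources: [0:a, 3:u]
N(rest) = Σ N(rest − s) over sources s of rest; N(one piece) = 1:
  size 1 → [4]=1
  size 2 → [2,4]=1  [3,4]=1
  size 3 → [1,2,4]=1  [2,3,4]=2
  first=0(a) contributes 3
  first=3(u) contributes 1
|[w]| = 4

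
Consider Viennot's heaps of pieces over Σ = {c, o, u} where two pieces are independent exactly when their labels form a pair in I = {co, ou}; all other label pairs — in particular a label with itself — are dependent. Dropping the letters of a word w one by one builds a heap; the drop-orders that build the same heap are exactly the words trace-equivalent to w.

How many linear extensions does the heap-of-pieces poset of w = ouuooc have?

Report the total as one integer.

20

#0=o has no predecessor
#1=u has no predecessor
#2=u depends on [1:u]
#3=o depends on [0:o]
#4=o depends on [3:o]
#5=c depends on [2:u]
sources: [0:o, 1:u]
N(rest) = Σ N(rest − s) over sources s of rest; N(one piece) = 1:
  size 1 → [4]=1  [5]=1
  size 2 → [2,5]=1  [3,4]=1  [4,5]=2
  size 3 → [0,3,4]=1  [1,2,5]=1  [2,4,5]=3  [3,4,5]=3
  size 4 → [0,3,4,5]=4  [1,2,4,5]=4  [2,3,4,5]=6
  first=0(o) contributes 10
  first=1(u) contributes 10
|[w]| = 20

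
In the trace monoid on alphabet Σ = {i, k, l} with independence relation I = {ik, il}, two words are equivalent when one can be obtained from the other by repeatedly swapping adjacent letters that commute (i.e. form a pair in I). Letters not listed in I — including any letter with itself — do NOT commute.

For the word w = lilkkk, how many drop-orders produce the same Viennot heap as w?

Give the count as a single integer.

#0=l has no predecessor
#1=i has no predecessor
#2=l depends on [0:l]
#3=k depends on [2:l]
#4=k depends on [3:k]
#5=k depends on [4:k]
sources: [0:l, 1:i]
N(rest) = Σ N(rest − s) over sources s of rest; N(one piece) = 1:
  size 1 → [1]=1  [5]=1
  size 2 → [1,5]=2  [4,5]=1
  size 3 → [1,4,5]=3  [3,4,5]=1
  size 4 → [1,3,4,5]=4  [2,3,4,5]=1
  first=0(l) contributes 5
  first=1(i) contributes 1
|[w]| = 6

6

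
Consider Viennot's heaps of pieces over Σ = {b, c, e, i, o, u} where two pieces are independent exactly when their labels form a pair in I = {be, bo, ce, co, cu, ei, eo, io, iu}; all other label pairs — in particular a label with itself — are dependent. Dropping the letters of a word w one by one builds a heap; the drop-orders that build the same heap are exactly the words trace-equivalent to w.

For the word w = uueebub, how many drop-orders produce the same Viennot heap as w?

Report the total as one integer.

drop 0:u onto floor
drop 1:u onto {0:u}
drop 2:e onto {1:u}
drop 3:e onto {2:e}
drop 4:b onto {1:u}
drop 5:u onto {3:e, 4:b}
drop 6:b onto {5:u}
ground layer = {0:u}
drop-orders for the pieces not yet dropped (sum over which currently-grounded one goes next):
  1 to go: {6} 1
  2 to go: {5,6} 1
  3 to go: {3,5,6} 1  {4,5,6} 1
  4 to go: {2,3,5,6} 1  {3,4,5,6} 2
  5 to go: {2,3,4,5,6} 3
  if 0:u drops first: 3 orders

3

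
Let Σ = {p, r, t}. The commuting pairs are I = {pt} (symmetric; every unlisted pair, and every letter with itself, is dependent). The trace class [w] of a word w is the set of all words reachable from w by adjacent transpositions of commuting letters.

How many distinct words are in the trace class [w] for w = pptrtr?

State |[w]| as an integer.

drop 0:p onto floor
drop 1:p onto {0:p}
drop 2:t onto floor
drop 3:r onto {1:p, 2:t}
drop 4:t onto {3:r}
drop 5:r onto {4:t}
ground layer = {0:p, 2:t}
drop-orders for the pieces not yet dropped (sum over which currently-grounded one goes next):
  1 to go: {5} 1
  2 to go: {4,5} 1
  3 to go: {3,4,5} 1
  4 to go: {1,3,4,5} 1  {2,3,4,5} 1
  if 0:p drops first: 2 orders
  if 2:t drops first: 1 orders
heap linearizations: 3

3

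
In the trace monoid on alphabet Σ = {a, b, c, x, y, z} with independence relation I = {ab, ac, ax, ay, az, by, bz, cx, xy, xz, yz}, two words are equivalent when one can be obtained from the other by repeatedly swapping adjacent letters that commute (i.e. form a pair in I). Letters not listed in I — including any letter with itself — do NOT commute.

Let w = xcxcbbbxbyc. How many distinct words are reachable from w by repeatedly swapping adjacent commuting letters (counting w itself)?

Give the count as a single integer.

40

piece 0:x — minimal
piece 1:c — minimal
piece 2:x rests on {0:x}
piece 3:c rests on {1:c}
piece 4:b rests on {2:x, 3:c}
piece 5:b rests on {4:b}
piece 6:b rests on {5:b}
piece 7:x rests on {6:b}
piece 8:b rests on {7:x}
piece 9:y rests on {3:c}
piece 10:c rests on {8:b, 9:y}
minimal pieces: {0:x, 1:c}
ways to finish when only these pieces remain (= sum over removing one remaining piece with nothing left below it):
  1 left: {10}→1
  2 left: {8,10}→1  {9,10}→1
  3 left: {7,8,10}→1  {8,9,10}→2
  4 left: {6,7,8,10}→1  {7,8,9,10}→3
  5 left: {5,6,7,8,10}→1  {6,7,8,9,10}→4
  6 left: {4,5,6,7,8,10}→1  {5,6,7,8,9,10}→5
  7 left: {2,4,5,6,7,8,10}→1  {4,5,6,7,8,9,10}→6
  8 left: {0,2,4,5,6,7,8,10}→1  {2,4,5,6,7,8,9,10}→7  {3,4,5,6,7,8,9,10}→6
  9 left: {0,2,4,5,6,7,8,9,10}→8  {1,3,4,5,6,7,8,9,10}→6  {2,3,4,5,6,7,8,9,10}→13
  placing 0:x first → 19 extensions
  placing 1:c first → 21 extensions
total linear extensions = 40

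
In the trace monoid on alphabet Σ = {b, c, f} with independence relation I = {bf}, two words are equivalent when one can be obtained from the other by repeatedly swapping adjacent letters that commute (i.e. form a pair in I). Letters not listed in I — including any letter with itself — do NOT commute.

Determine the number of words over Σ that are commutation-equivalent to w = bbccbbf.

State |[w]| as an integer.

0(b) covers ∅
1(b) covers 0:b
2(c) covers 1:b
3(c) covers 2:c
4(b) covers 3:c
5(b) covers 4:b
6(f) covers 3:c
floor of heap: 0:b
completions by unplaced set U, small U first (add the entries for U minus each lowest piece of U):
  |U|=1: {5}:1  {6}:1
  |U|=2: {4,5}:1  {5,6}:2
  |U|=3: {4,5,6}:3
  |U|=4: {3,4,5,6}:3
  |U|=5: {2,3,4,5,6}:3
  start at 0(b): 3

3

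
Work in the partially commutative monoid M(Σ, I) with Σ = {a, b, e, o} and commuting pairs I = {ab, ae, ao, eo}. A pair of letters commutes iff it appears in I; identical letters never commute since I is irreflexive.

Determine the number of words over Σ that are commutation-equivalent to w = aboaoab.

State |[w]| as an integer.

#0=a has no predecessor
#1=b has no predecessor
#2=o depends on [1:b]
#3=a depends on [0:a]
#4=o depends on [2:o]
#5=a depends on [3:a]
#6=b depends on [4:o]
sources: [0:a, 1:b]
N(rest) = Σ N(rest − s) over sources s of rest; N(one piece) = 1:
  size 1 → [5]=1  [6]=1
  size 2 → [3,5]=1  [4,6]=1  [5,6]=2
  size 3 → [0,3,5]=1  [2,4,6]=1  [3,5,6]=3  [4,5,6]=3
  size 4 → [0,3,5,6]=4  [1,2,4,6]=1  [2,4,5,6]=4  [3,4,5,6]=6
  size 5 → [0,3,4,5,6]=10  [1,2,4,5,6]=5  [2,3,4,5,6]=10
  first=0(a) contributes 15
  first=1(b) contributes 20
|[w]| = 35

35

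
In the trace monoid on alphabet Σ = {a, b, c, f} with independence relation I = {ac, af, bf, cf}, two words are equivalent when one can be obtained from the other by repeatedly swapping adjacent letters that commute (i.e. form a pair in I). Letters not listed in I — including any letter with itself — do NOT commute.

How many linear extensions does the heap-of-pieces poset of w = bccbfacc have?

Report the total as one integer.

24

0(b) covers ∅
1(c) covers 0:b
2(c) covers 1:c
3(b) covers 2:c
4(f) covers ∅
5(a) covers 3:b
6(c) covers 3:b
7(c) covers 6:c
floor of heap: 0:b, 4:f
completions by unplaced set U, small U first (add the entries for U minus each lowest piece of U):
  |U|=1: {4}:1  {5}:1  {7}:1
  |U|=2: {4,5}:2  {4,7}:2  {5,7}:2  {6,7}:1
  |U|=3: {4,5,7}:6  {4,6,7}:3  {5,6,7}:3
  |U|=4: {3,5,6,7}:3  {4,5,6,7}:12
  |U|=5: {2,3,5,6,7}:3  {3,4,5,6,7}:15
  |U|=6: {1,2,3,5,6,7}:3  {2,3,4,5,6,7}:18
  start at 0(b): 21
  start at 4(f): 3
sum over floor = 24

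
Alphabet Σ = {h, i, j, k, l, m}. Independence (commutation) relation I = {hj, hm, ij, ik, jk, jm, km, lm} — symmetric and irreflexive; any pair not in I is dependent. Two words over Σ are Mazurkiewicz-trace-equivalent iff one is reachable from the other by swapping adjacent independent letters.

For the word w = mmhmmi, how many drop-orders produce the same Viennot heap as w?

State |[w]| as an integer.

drop 0:m onto floor
drop 1:m onto {0:m}
drop 2:h onto floor
drop 3:m onto {1:m}
drop 4:m onto {3:m}
drop 5:i onto {2:h, 4:m}
ground layer = {0:m, 2:h}
drop-orders for the pieces not yet dropped (sum over which currently-grounded one goes next):
  1 to go: {5} 1
  2 to go: {2,5} 1  {4,5} 1
  3 to go: {2,4,5} 2  {3,4,5} 1
  4 to go: {1,3,4,5} 1  {2,3,4,5} 3
  if 0:m drops first: 4 orders
  if 2:h drops first: 1 orders
heap linearizations: 5

5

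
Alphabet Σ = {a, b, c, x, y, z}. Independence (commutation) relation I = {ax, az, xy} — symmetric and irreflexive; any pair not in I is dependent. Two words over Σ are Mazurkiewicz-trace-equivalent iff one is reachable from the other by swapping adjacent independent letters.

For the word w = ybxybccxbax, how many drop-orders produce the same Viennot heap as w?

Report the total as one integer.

4

#0=y has no predecessor
#1=b depends on [0:y]
#2=x depends on [1:b]
#3=y depends on [1:b]
#4=b depends on [2:x, 3:y]
#5=c depends on [4:b]
#6=c depends on [5:c]
#7=x depends on [6:c]
#8=b depends on [7:x]
#9=a depends on [8:b]
#10=x depends on [8:b]
sources: [0:y]
N(rest) = Σ N(rest − s) over sources s of rest; N(one piece) = 1:
  size 1 → [9]=1  [10]=1
  size 2 → [9,10]=2
  size 3 → [8,9,10]=2
  size 4 → [7,8,9,10]=2
  size 5 → [6,7,8,9,10]=2
  size 6 → [5,6,7,8,9,10]=2
  size 7 → [4,5,6,7,8,9,10]=2
  size 8 → [2,4,5,6,7,8,9,10]=2  [3,4,5,6,7,8,9,10]=2
  size 9 → [2,3,4,5,6,7,8,9,10]=4
  first=0(y) contributes 4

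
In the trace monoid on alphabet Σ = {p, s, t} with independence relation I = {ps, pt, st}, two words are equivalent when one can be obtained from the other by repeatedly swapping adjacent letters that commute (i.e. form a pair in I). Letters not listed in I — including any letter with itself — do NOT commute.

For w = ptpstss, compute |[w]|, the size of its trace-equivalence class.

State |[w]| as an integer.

210

0(p) covers ∅
1(t) covers ∅
2(p) covers 0:p
3(s) covers ∅
4(t) covers 1:t
5(s) covers 3:s
6(s) covers 5:s
floor of heap: 0:p, 1:t, 3:s
completions by unplaced set U, small U first (add the entries for U minus each lowest piece of U):
  |U|=1: {2}:1  {4}:1  {6}:1
  |U|=2: {0,2}:1  {1,4}:1  {2,4}:2  {2,6}:2  {4,6}:2  {5,6}:1
  |U|=3: {0,2,4}:3  {0,2,6}:3  {1,2,4}:3  {1,4,6}:3  {2,4,6}:6  {2,5,6}:3  {3,5,6}:1  {4,5,6}:3
  |U|=4: {0,1,2,4}:6  {0,2,4,6}:12  {0,2,5,6}:6  {1,2,4,6}:12  {1,4,5,6}:6  {2,3,5,6}:4  {2,4,5,6}:12  {3,4,5,6}:4
  |U|=5: {0,1,2,4,6}:30  {0,2,3,5,6}:10  {0,2,4,5,6}:30  {1,2,4,5,6}:30  {1,3,4,5,6}:10  {2,3,4,5,6}:20
  start at 0(p): 60
  start at 1(t): 60
  start at 3(s): 90
sum over floor = 210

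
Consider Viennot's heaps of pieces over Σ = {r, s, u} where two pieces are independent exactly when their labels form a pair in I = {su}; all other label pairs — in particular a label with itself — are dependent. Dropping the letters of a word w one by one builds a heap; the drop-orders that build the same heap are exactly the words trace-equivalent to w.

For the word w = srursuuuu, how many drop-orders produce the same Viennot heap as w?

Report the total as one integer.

5

drop 0:s onto floor
drop 1:r onto {0:s}
drop 2:u onto {1:r}
drop 3:r onto {2:u}
drop 4:s onto {3:r}
drop 5:u onto {3:r}
drop 6:u onto {5:u}
drop 7:u onto {6:u}
drop 8:u onto {7:u}
ground layer = {0:s}
drop-orders for the pieces not yet dropped (sum over which currently-grounded one goes next):
  1 to go: {4} 1  {8} 1
  2 to go: {4,8} 2  {7,8} 1
  3 to go: {4,7,8} 3  {6,7,8} 1
  4 to go: {4,6,7,8} 4  {5,6,7,8} 1
  5 to go: {4,5,6,7,8} 5
  6 to go: {3,4,5,6,7,8} 5
  7 to go: {2,3,4,5,6,7,8} 5
  if 0:s drops first: 5 orders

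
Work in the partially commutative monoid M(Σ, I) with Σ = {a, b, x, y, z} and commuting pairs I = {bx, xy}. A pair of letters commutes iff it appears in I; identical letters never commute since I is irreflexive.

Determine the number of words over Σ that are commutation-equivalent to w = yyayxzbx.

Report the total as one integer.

4

drop 0:y onto floor
drop 1:y onto {0:y}
drop 2:a onto {1:y}
drop 3:y onto {2:a}
drop 4:x onto {2:a}
drop 5:z onto {3:y, 4:x}
drop 6:b onto {5:z}
drop 7:x onto {5:z}
ground layer = {0:y}
drop-orders for the pieces not yet dropped (sum over which currently-grounded one goes next):
  1 to go: {6} 1  {7} 1
  2 to go: {6,7} 2
  3 to go: {5,6,7} 2
  4 to go: {3,5,6,7} 2  {4,5,6,7} 2
  5 to go: {3,4,5,6,7} 4
  6 to go: {2,3,4,5,6,7} 4
  if 0:y drops first: 4 orders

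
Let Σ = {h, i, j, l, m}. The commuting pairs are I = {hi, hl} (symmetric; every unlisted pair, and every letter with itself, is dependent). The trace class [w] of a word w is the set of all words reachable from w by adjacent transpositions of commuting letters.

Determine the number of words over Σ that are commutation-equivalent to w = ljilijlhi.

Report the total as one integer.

piece 0:l — minimal
piece 1:j rests on {0:l}
piece 2:i rests on {1:j}
piece 3:l rests on {2:i}
piece 4:i rests on {3:l}
piece 5:j rests on {4:i}
piece 6:l rests on {5:j}
piece 7:h rests on {5:j}
piece 8:i rests on {6:l}
minimal pieces: {0:l}
ways to finish when only these pieces remain (= sum over removing one remaining piece with nothing left below it):
  1 left: {7}→1  {8}→1
  2 left: {6,8}→1  {7,8}→2
  3 left: {6,7,8}→3
  4 left: {5,6,7,8}→3
  5 left: {4,5,6,7,8}→3
  6 left: {3,4,5,6,7,8}→3
  7 left: {2,3,4,5,6,7,8}→3
  placing 0:l first → 3 extensions

3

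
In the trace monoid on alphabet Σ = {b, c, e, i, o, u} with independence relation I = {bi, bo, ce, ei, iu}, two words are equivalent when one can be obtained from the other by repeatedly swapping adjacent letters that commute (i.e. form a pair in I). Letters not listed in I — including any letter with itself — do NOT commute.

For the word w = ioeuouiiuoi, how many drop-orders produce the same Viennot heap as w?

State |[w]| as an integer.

6

piece 0:i — minimal
piece 1:o rests on {0:i}
piece 2:e rests on {1:o}
piece 3:u rests on {2:e}
piece 4:o rests on {3:u}
piece 5:u rests on {4:o}
piece 6:i rests on {4:o}
piece 7:i rests on {6:i}
piece 8:u rests on {5:u}
piece 9:o rests on {7:i, 8:u}
piece 10:i rests on {9:o}
minimal pieces: {0:i}
ways to finish when only these pieces remain (= sum over removing one remaining piece with nothing left below it):
  1 left: {10}→1
  2 left: {9,10}→1
  3 left: {7,9,10}→1  {8,9,10}→1
  4 left: {5,8,9,10}→1  {6,7,9,10}→1  {7,8,9,10}→2
  5 left: {5,7,8,9,10}→3  {6,7,8,9,10}→3
  6 left: {5,6,7,8,9,10}→6
  7 left: {4,5,6,7,8,9,10}→6
  8 left: {3,4,5,6,7,8,9,10}→6
  9 left: {2,3,4,5,6,7,8,9,10}→6
  placing 0:i first → 6 extensions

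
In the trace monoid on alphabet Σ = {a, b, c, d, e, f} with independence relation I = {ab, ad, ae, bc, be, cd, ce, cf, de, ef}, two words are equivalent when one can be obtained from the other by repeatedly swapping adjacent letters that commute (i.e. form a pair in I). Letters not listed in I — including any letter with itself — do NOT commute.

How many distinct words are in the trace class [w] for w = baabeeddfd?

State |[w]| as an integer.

675

drop 0:b onto floor
drop 1:a onto floor
drop 2:a onto {1:a}
drop 3:b onto {0:b}
drop 4:e onto floor
drop 5:e onto {4:e}
drop 6:d onto {3:b}
drop 7:d onto {6:d}
drop 8:f onto {2:a, 7:d}
drop 9:d onto {8:f}
ground layer = {0:b, 1:a, 4:e}
drop-orders for the pieces not yet dropped (sum over which currently-grounded one goes next):
  1 to go: {5} 1  {9} 1
  2 to go: {4,5} 1  {5,9} 2  {8,9} 1
  3 to go: {2,8,9} 1  {4,5,9} 3  {5,8,9} 3  {7,8,9} 1
  4 to go: {1,2,8,9} 1  {2,5,8,9} 4  {2,7,8,9} 2  {4,5,8,9} 6  {5,7,8,9} 4  {6,7,8,9} 1
  5 to go: {1,2,5,8,9} 5  {1,2,7,8,9} 3  {2,4,5,8,9} 10  {2,5,7,8,9} 10  {2,6,7,8,9} 3  {3,6,7,8,9} 1  {4,5,7,8,9} 10  {5,6,7,8,9} 5
  6 to go: {0,3,6,7,8,9} 1  {1,2,4,5,8,9} 15  {1,2,5,7,8,9} 18  {1,2,6,7,8,9} 6  {2,3,6,7,8,9} 4  {2,4,5,7,8,9} 30  {2,5,6,7,8,9} 18  {3,5,6,7,8,9} 6  {4,5,6,7,8,9} 15
  7 to go: {0,2,3,6,7,8,9} 5  {0,3,5,6,7,8,9} 7  {1,2,3,6,7,8,9} 10  {1,2,4,5,7,8,9} 63  {1,2,5,6,7,8,9} 42  {2,3,5,6,7,8,9} 28  {2,4,5,6,7,8,9} 63  {3,4,5,6,7,8,9} 21
  8 to go: {0,1,2,3,6,7,8,9} 15  {0,2,3,5,6,7,8,9} 40  {0,3,4,5,6,7,8,9} 28  {1,2,3,5,6,7,8,9} 80  {1,2,4,5,6,7,8,9} 168  {2,3,4,5,6,7,8,9} 112
  if 0:b drops first: 360 orders
  if 1:a drops first: 180 orders
  if 4:e drops first: 135 orders
heap linearizations: 675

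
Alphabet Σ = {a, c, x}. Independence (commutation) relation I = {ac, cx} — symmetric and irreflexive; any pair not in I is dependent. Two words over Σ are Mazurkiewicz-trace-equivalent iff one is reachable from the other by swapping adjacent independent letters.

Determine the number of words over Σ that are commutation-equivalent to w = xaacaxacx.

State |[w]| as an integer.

#0=x has no predecessor
#1=a depends on [0:x]
#2=a depends on [1:a]
#3=c has no predecessor
#4=a depends on [2:a]
#5=x depends on [4:a]
#6=a depends on [5:x]
#7=c depends on [3:c]
#8=x depends on [6:a]
sources: [0:x, 3:c]
N(rest) = Σ N(rest − s) over sources s of rest; N(one piece) = 1:
  size 1 → [7]=1  [8]=1
  size 2 → [3,7]=1  [6,8]=1  [7,8]=2
  size 3 → [3,7,8]=3  [5,6,8]=1  [6,7,8]=3
  size 4 → [3,6,7,8]=6  [4,5,6,8]=1  [5,6,7,8]=4
  size 5 → [2,4,5,6,8]=1  [3,5,6,7,8]=10  [4,5,6,7,8]=5
  size 6 → [1,2,4,5,6,8]=1  [2,4,5,6,7,8]=6  [3,4,5,6,7,8]=15
  size 7 → [0,1,2,4,5,6,8]=1  [1,2,4,5,6,7,8]=7  [2,3,4,5,6,7,8]=21
  first=0(x) contributes 28
  first=3(c) contributes 8
|[w]| = 36

36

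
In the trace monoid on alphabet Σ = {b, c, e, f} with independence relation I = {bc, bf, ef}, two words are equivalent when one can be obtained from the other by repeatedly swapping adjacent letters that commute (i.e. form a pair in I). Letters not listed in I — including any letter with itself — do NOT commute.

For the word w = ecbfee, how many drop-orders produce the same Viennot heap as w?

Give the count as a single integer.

0(e) covers ∅
1(c) covers 0:e
2(b) covers 0:e
3(f) covers 1:c
4(e) covers 1:c, 2:b
5(e) covers 4:e
floor of heap: 0:e
completions by unplaced set U, small U first (add the entries for U minus each lowest piece of U):
  |U|=1: {3}:1  {5}:1
  |U|=2: {3,5}:2  {4,5}:1
  |U|=3: {2,4,5}:1  {3,4,5}:3
  |U|=4: {1,3,4,5}:3  {2,3,4,5}:4
  start at 0(e): 7

7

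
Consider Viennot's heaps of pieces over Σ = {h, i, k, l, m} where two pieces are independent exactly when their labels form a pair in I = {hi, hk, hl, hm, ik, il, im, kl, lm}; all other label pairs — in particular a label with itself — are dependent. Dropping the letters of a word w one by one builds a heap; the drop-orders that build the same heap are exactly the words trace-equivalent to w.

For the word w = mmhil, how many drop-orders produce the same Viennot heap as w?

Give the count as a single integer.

60

0(m) covers ∅
1(m) covers 0:m
2(h) covers ∅
3(i) covers ∅
4(l) covers ∅
floor of heap: 0:m, 2:h, 3:i, 4:l
completions by unplaced set U, small U first (add the entries for U minus each lowest piece of U):
  |U|=1: {1}:1  {2}:1  {3}:1  {4}:1
  |U|=2: {0,1}:1  {1,2}:2  {1,3}:2  {1,4}:2  {2,3}:2  {2,4}:2  {3,4}:2
  |U|=3: {0,1,2}:3  {0,1,3}:3  {0,1,4}:3  {1,2,3}:6  {1,2,4}:6  {1,3,4}:6  {2,3,4}:6
  start at 0(m): 24
  start at 2(h): 12
  start at 3(i): 12
  start at 4(l): 12
sum over floor = 60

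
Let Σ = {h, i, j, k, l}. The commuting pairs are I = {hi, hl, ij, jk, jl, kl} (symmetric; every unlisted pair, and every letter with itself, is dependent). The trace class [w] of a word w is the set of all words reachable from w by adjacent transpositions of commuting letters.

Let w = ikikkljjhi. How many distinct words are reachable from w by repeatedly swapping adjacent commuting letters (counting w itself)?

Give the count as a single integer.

213

drop 0:i onto floor
drop 1:k onto {0:i}
drop 2:i onto {1:k}
drop 3:k onto {2:i}
drop 4:k onto {3:k}
drop 5:l onto {2:i}
drop 6:j onto floor
drop 7:j onto {6:j}
drop 8:h onto {4:k, 7:j}
drop 9:i onto {4:k, 5:l}
ground layer = {0:i, 6:j}
drop-orders for the pieces not yet dropped (sum over which currently-grounded one goes next):
  1 to go: {8} 1  {9} 1
  2 to go: {5,9} 1  {7,8} 1  {8,9} 2
  3 to go: {4,8,9} 2  {5,8,9} 3  {6,7,8} 1  {7,8,9} 3
  4 to go: {3,4,8,9} 2  {4,5,8,9} 5  {4,7,8,9} 5  {5,7,8,9} 6  {6,7,8,9} 4
  5 to go: {3,4,5,8,9} 7  {3,4,7,8,9} 7  {4,5,7,8,9} 16  {4,6,7,8,9} 9  {5,6,7,8,9} 10
  6 to go: {2,3,4,5,8,9} 7  {3,4,5,7,8,9} 30  {3,4,6,7,8,9} 16  {4,5,6,7,8,9} 35
  7 to go: {1,2,3,4,5,8,9} 7  {2,3,4,5,7,8,9} 37  {3,4,5,6,7,8,9} 81
  8 to go: {0,1,2,3,4,5,8,9} 7  {1,2,3,4,5,7,8,9} 44  {2,3,4,5,6,7,8,9} 118
  if 0:i drops first: 162 orders
  if 6:j drops first: 51 orders
heap linearizations: 213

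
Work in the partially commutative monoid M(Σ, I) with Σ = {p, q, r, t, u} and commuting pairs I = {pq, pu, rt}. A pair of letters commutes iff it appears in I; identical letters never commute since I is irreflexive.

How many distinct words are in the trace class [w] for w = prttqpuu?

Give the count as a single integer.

12

#0=p has no predecessor
#1=r depends on [0:p]
#2=t depends on [0:p]
#3=t depends on [2:t]
#4=q depends on [1:r, 3:t]
#5=p depends on [1:r, 3:t]
#6=u depends on [4:q]
#7=u depends on [6:u]
sources: [0:p]
N(rest) = Σ N(rest − s) over sources s of rest; N(one piece) = 1:
  size 1 → [5]=1  [7]=1
  size 2 → [5,7]=2  [6,7]=1
  size 3 → [4,6,7]=1  [5,6,7]=3
  size 4 → [4,5,6,7]=4
  size 5 → [1,4,5,6,7]=4  [3,4,5,6,7]=4
  size 6 → [1,3,4,5,6,7]=8  [2,3,4,5,6,7]=4
  first=0(p) contributes 12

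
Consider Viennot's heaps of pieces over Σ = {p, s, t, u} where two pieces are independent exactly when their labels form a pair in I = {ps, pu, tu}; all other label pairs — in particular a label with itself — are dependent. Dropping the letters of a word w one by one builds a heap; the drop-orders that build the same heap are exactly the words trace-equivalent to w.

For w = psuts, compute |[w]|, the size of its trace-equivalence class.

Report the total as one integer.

5

#0=p has no predecessor
#1=s has no predecessor
#2=u depends on [1:s]
#3=t depends on [0:p, 1:s]
#4=s depends on [2:u, 3:t]
sources: [0:p, 1:s]
N(rest) = Σ N(rest − s) over sources s of rest; N(one piece) = 1:
  size 1 → [4]=1
  size 2 → [2,4]=1  [3,4]=1
  size 3 → [0,3,4]=1  [2,3,4]=2
  first=0(p) contributes 2
  first=1(s) contributes 3
|[w]| = 5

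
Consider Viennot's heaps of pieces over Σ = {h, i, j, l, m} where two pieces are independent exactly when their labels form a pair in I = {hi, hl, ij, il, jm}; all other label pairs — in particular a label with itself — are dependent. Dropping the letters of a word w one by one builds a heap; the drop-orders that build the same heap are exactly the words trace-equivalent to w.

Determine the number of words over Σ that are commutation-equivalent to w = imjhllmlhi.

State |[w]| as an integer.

54

piece 0:i — minimal
piece 1:m rests on {0:i}
piece 2:j — minimal
piece 3:h rests on {1:m, 2:j}
piece 4:l rests on {1:m, 2:j}
piece 5:l rests on {4:l}
piece 6:m rests on {3:h, 5:l}
piece 7:l rests on {6:m}
piece 8:h rests on {6:m}
piece 9:i rests on {6:m}
minimal pieces: {0:i, 2:j}
ways to finish when only these pieces remain (= sum over removing one remaining piece with nothing left below it):
  1 left: {7}→1  {8}→1  {9}→1
  2 left: {7,8}→2  {7,9}→2  {8,9}→2
  3 left: {7,8,9}→6
  4 left: {6,7,8,9}→6
  5 left: {3,6,7,8,9}→6  {5,6,7,8,9}→6
  6 left: {3,5,6,7,8,9}→12  {4,5,6,7,8,9}→6
  7 left: {3,4,5,6,7,8,9}→18
  8 left: {1,3,4,5,6,7,8,9}→18  {2,3,4,5,6,7,8,9}→18
  placing 0:i first → 36 extensions
  placing 2:j first → 18 extensions
total linear extensions = 54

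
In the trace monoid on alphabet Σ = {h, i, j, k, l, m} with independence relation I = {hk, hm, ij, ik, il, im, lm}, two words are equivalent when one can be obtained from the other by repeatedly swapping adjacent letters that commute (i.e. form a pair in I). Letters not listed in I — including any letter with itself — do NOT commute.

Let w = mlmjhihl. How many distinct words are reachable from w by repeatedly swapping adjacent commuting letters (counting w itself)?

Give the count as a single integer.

3

#0=m has no predecessor
#1=l has no predecessor
#2=m depends on [0:m]
#3=j depends on [1:l, 2:m]
#4=h depends on [3:j]
#5=i depends on [4:h]
#6=h depends on [5:i]
#7=l depends on [6:h]
sources: [0:m, 1:l]
N(rest) = Σ N(rest − s) over sources s of rest; N(one piece) = 1:
  size 1 → [7]=1
  size 2 → [6,7]=1
  size 3 → [5,6,7]=1
  size 4 → [4,5,6,7]=1
  size 5 → [3,4,5,6,7]=1
  size 6 → [1,3,4,5,6,7]=1  [2,3,4,5,6,7]=1
  first=0(m) contributes 2
  first=1(l) contributes 1
|[w]| = 3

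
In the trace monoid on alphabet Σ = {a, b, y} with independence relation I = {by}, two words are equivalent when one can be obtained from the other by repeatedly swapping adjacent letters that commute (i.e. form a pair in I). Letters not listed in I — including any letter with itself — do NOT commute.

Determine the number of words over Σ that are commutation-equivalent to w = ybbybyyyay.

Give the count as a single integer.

56

drop 0:y onto floor
drop 1:b onto floor
drop 2:b onto {1:b}
drop 3:y onto {0:y}
drop 4:b onto {2:b}
drop 5:y onto {3:y}
drop 6:y onto {5:y}
drop 7:y onto {6:y}
drop 8:a onto {4:b, 7:y}
drop 9:y onto {8:a}
ground layer = {0:y, 1:b}
drop-orders for the pieces not yet dropped (sum over which currently-grounded one goes next):
  1 to go: {9} 1
  2 to go: {8,9} 1
  3 to go: {4,8,9} 1  {7,8,9} 1
  4 to go: {2,4,8,9} 1  {4,7,8,9} 2  {6,7,8,9} 1
  5 to go: {1,2,4,8,9} 1  {2,4,7,8,9} 3  {4,6,7,8,9} 3  {5,6,7,8,9} 1
  6 to go: {1,2,4,7,8,9} 4  {2,4,6,7,8,9} 6  {3,5,6,7,8,9} 1  {4,5,6,7,8,9} 4
  7 to go: {0,3,5,6,7,8,9} 1  {1,2,4,6,7,8,9} 10  {2,4,5,6,7,8,9} 10  {3,4,5,6,7,8,9} 5
  8 to go: {0,3,4,5,6,7,8,9} 6  {1,2,4,5,6,7,8,9} 20  {2,3,4,5,6,7,8,9} 15
  if 0:y drops first: 35 orders
  if 1:b drops first: 21 orders
heap linearizations: 56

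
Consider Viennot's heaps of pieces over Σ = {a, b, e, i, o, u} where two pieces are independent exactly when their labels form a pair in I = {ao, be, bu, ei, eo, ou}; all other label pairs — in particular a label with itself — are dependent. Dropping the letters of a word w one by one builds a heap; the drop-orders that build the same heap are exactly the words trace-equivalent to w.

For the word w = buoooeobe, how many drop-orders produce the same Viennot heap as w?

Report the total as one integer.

drop 0:b onto floor
drop 1:u onto floor
drop 2:o onto {0:b}
drop 3:o onto {2:o}
drop 4:o onto {3:o}
drop 5:e onto {1:u}
drop 6:o onto {4:o}
drop 7:b onto {6:o}
drop 8:e onto {5:e}
ground layer = {0:b, 1:u}
drop-orders for the pieces not yet dropped (sum over which currently-grounded one goes next):
  1 to go: {7} 1  {8} 1
  2 to go: {5,8} 1  {6,7} 1  {7,8} 2
  3 to go: {1,5,8} 1  {4,6,7} 1  {5,7,8} 3  {6,7,8} 3
  4 to go: {1,5,7,8} 4  {3,4,6,7} 1  {4,6,7,8} 4  {5,6,7,8} 6
  5 to go: {1,5,6,7,8} 10  {2,3,4,6,7} 1  {3,4,6,7,8} 5  {4,5,6,7,8} 10
  6 to go: {0,2,3,4,6,7} 1  {1,4,5,6,7,8} 20  {2,3,4,6,7,8} 6  {3,4,5,6,7,8} 15
  7 to go: {0,2,3,4,6,7,8} 7  {1,3,4,5,6,7,8} 35  {2,3,4,5,6,7,8} 21
  if 0:b drops first: 56 orders
  if 1:u drops first: 28 orders
heap linearizations: 84

84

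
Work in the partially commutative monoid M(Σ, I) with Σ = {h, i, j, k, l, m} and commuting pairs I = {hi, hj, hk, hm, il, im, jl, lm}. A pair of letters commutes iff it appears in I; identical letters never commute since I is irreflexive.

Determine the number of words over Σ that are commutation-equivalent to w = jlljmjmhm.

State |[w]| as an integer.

#0=j has no predecessor
#1=l has no predecessor
#2=l depends on [1:l]
#3=j depends on [0:j]
#4=m depends on [3:j]
#5=j depends on [4:m]
#6=m depends on [5:j]
#7=h depends on [2:l]
#8=m depends on [6:m]
sources: [0:j, 1:l]
N(rest) = Σ N(rest − s) over sources s of rest; N(one piece) = 1:
  size 1 → [7]=1  [8]=1
  size 2 → [2,7]=1  [6,8]=1  [7,8]=2
  size 3 → [1,2,7]=1  [2,7,8]=3  [5,6,8]=1  [6,7,8]=3
  size 4 → [1,2,7,8]=4  [2,6,7,8]=6  [4,5,6,8]=1  [5,6,7,8]=4
  size 5 → [1,2,6,7,8]=10  [2,5,6,7,8]=10  [3,4,5,6,8]=1  [4,5,6,7,8]=5
  size 6 → [0,3,4,5,6,8]=1  [1,2,5,6,7,8]=20  [2,4,5,6,7,8]=15  [3,4,5,6,7,8]=6
  size 7 → [0,3,4,5,6,7,8]=7  [1,2,4,5,6,7,8]=35  [2,3,4,5,6,7,8]=21
  first=0(j) contributes 56
  first=1(l) contributes 28
|[w]| = 84

84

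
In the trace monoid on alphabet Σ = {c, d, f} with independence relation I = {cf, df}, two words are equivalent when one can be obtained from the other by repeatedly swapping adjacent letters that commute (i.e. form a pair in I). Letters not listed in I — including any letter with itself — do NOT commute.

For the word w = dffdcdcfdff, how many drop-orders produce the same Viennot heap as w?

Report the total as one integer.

462

piece 0:d — minimal
piece 1:f — minimal
piece 2:f rests on {1:f}
piece 3:d rests on {0:d}
piece 4:c rests on {3:d}
piece 5:d rests on {4:c}
piece 6:c rests on {5:d}
piece 7:f rests on {2:f}
piece 8:d rests on {6:c}
piece 9:f rests on {7:f}
piece 10:f rests on {9:f}
minimal pieces: {0:d, 1:f}
ways to finish when only these pieces remain (= sum over removing one remaining piece with nothing left below it):
  1 left: {8}→1  {10}→1
  2 left: {6,8}→1  {8,10}→2  {9,10}→1
  3 left: {5,6,8}→1  {6,8,10}→3  {7,9,10}→1  {8,9,10}→3
  4 left: {2,7,9,10}→1  {4,5,6,8}→1  {5,6,8,10}→4  {6,8,9,10}→6  {7,8,9,10}→4
  5 left: {1,2,7,9,10}→1  {2,7,8,9,10}→5  {3,4,5,6,8}→1  {4,5,6,8,10}→5  {5,6,8,9,10}→10  {6,7,8,9,10}→10
  6 left: {0,3,4,5,6,8}→1  {1,2,7,8,9,10}→6  {2,6,7,8,9,10}→15  {3,4,5,6,8,10}→6  {4,5,6,8,9,10}→15  {5,6,7,8,9,10}→20
  7 left: {0,3,4,5,6,8,10}→7  {1,2,6,7,8,9,10}→21  {2,5,6,7,8,9,10}→35  {3,4,5,6,8,9,10}→21  {4,5,6,7,8,9,10}→35
  8 left: {0,3,4,5,6,8,9,10}→28  {1,2,5,6,7,8,9,10}→56  {2,4,5,6,7,8,9,10}→70  {3,4,5,6,7,8,9,10}→56
  9 left: {0,3,4,5,6,7,8,9,10}→84  {1,2,4,5,6,7,8,9,10}→126  {2,3,4,5,6,7,8,9,10}→126
  placing 0:d first → 252 extensions
  placing 1:f first → 210 extensions
total linear extensions = 462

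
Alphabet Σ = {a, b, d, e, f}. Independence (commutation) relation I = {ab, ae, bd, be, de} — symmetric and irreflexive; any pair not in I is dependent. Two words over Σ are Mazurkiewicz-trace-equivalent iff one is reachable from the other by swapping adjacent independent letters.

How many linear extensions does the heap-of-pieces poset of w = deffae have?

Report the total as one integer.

piece 0:d — minimal
piece 1:e — minimal
piece 2:f rests on {0:d, 1:e}
piece 3:f rests on {2:f}
piece 4:a rests on {3:f}
piece 5:e rests on {3:f}
minimal pieces: {0:d, 1:e}
ways to finish when only these pieces remain (= sum over removing one remaining piece with nothing left below it):
  1 left: {4}→1  {5}→1
  2 left: {4,5}→2
  3 left: {3,4,5}→2
  4 left: {2,3,4,5}→2
  placing 0:d first → 2 extensions
  placing 1:e first → 2 extensions
total linear extensions = 4

4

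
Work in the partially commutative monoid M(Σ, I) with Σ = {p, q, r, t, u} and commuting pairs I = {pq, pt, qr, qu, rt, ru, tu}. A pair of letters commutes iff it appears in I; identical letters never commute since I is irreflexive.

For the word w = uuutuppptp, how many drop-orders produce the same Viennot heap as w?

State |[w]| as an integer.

45

0(u) covers ∅
1(u) covers 0:u
2(u) covers 1:u
3(t) covers ∅
4(u) covers 2:u
5(p) covers 4:u
6(p) covers 5:p
7(p) covers 6:p
8(t) covers 3:t
9(p) covers 7:p
floor of heap: 0:u, 3:t
completions by unplaced set U, small U first (add the entries for U minus each lowest piece of U):
  |U|=1: {8}:1  {9}:1
  |U|=2: {3,8}:1  {7,9}:1  {8,9}:2
  |U|=3: {3,8,9}:3  {6,7,9}:1  {7,8,9}:3
  |U|=4: {3,7,8,9}:6  {5,6,7,9}:1  {6,7,8,9}:4
  |U|=5: {3,6,7,8,9}:10  {4,5,6,7,9}:1  {5,6,7,8,9}:5
  |U|=6: {2,4,5,6,7,9}:1  {3,5,6,7,8,9}:15  {4,5,6,7,8,9}:6
  |U|=7: {1,2,4,5,6,7,9}:1  {2,4,5,6,7,8,9}:7  {3,4,5,6,7,8,9}:21
  |U|=8: {0,1,2,4,5,6,7,9}:1  {1,2,4,5,6,7,8,9}:8  {2,3,4,5,6,7,8,9}:28
  start at 0(u): 36
  start at 3(t): 9
sum over floor = 45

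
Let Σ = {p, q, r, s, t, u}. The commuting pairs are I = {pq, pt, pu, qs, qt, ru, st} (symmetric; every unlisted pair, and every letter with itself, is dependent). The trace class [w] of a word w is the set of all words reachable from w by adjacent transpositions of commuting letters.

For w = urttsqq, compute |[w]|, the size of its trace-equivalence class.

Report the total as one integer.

60

piece 0:u — minimal
piece 1:r — minimal
piece 2:t rests on {0:u, 1:r}
piece 3:t rests on {2:t}
piece 4:s rests on {0:u, 1:r}
piece 5:q rests on {0:u, 1:r}
piece 6:q rests on {5:q}
minimal pieces: {0:u, 1:r}
ways to finish when only these pieces remain (= sum over removing one remaining piece with nothing left below it):
  1 left: {3}→1  {4}→1  {6}→1
  2 left: {2,3}→1  {3,4}→2  {3,6}→2  {4,6}→2  {5,6}→1
  3 left: {2,3,4}→3  {2,3,6}→3  {3,4,6}→6  {3,5,6}→3  {4,5,6}→3
  4 left: {2,3,4,6}→12  {2,3,5,6}→6  {3,4,5,6}→12
  5 left: {2,3,4,5,6}→30
  placing 0:u first → 30 extensions
  placing 1:r first → 30 extensions
total linear extensions = 60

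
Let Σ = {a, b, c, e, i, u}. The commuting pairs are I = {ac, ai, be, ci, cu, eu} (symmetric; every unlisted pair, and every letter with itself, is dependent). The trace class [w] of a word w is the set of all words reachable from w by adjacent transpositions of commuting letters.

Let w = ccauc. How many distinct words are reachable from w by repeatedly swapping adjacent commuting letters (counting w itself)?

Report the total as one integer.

0(c) covers ∅
1(c) covers 0:c
2(a) covers ∅
3(u) covers 2:a
4(c) covers 1:c
floor of heap: 0:c, 2:a
completions by unplaced set U, small U first (add the entries for U minus each lowest piece of U):
  |U|=1: {3}:1  {4}:1
  |U|=2: {1,4}:1  {2,3}:1  {3,4}:2
  |U|=3: {0,1,4}:1  {1,3,4}:3  {2,3,4}:3
  start at 0(c): 6
  start at 2(a): 4
sum over floor = 10

10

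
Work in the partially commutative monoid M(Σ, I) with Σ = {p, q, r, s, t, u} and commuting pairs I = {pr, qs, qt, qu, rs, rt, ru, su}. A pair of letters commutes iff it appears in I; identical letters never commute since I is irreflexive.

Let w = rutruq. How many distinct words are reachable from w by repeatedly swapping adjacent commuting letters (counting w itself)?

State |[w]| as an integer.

20

0(r) covers ∅
1(u) covers ∅
2(t) covers 1:u
3(r) covers 0:r
4(u) covers 2:t
5(q) covers 3:r
floor of heap: 0:r, 1:u
completions by unplaced set U, small U first (add the entries for U minus each lowest piece of U):
  |U|=1: {4}:1  {5}:1
  |U|=2: {2,4}:1  {3,5}:1  {4,5}:2
  |U|=3: {0,3,5}:1  {1,2,4}:1  {2,4,5}:3  {3,4,5}:3
  |U|=4: {0,3,4,5}:4  {1,2,4,5}:4  {2,3,4,5}:6
  start at 0(r): 10
  start at 1(u): 10
sum over floor = 20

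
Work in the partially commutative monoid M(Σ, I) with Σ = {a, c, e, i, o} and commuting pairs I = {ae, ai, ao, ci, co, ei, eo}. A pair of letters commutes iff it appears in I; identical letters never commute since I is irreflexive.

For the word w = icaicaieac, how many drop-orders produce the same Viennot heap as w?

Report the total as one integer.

360

piece 0:i — minimal
piece 1:c — minimal
piece 2:a rests on {1:c}
piece 3:i rests on {0:i}
piece 4:c rests on {2:a}
piece 5:a rests on {4:c}
piece 6:i rests on {3:i}
piece 7:e rests on {4:c}
piece 8:a rests on {5:a}
piece 9:c rests on {7:e, 8:a}
minimal pieces: {0:i, 1:c}
ways to finish when only these pieces remain (= sum over removing one remaining piece with nothing left below it):
  1 left: {6}→1  {9}→1
  2 left: {3,6}→1  {6,9}→2  {7,9}→1  {8,9}→1
  3 left: {0,3,6}→1  {3,6,9}→3  {5,8,9}→1  {6,7,9}→3  {6,8,9}→3  {7,8,9}→2
  4 left: {0,3,6,9}→4  {3,6,7,9}→6  {3,6,8,9}→6  {5,6,8,9}→4  {5,7,8,9}→3  {6,7,8,9}→8
  5 left: {0,3,6,7,9}→10  {0,3,6,8,9}→10  {3,5,6,8,9}→10  {3,6,7,8,9}→20  {4,5,7,8,9}→3  {5,6,7,8,9}→15
  6 left: {0,3,5,6,8,9}→20  {0,3,6,7,8,9}→40  {2,4,5,7,8,9}→3  {3,5,6,7,8,9}→45  {4,5,6,7,8,9}→18
  7 left: {0,3,5,6,7,8,9}→105  {1,2,4,5,7,8,9}→3  {2,4,5,6,7,8,9}→21  {3,4,5,6,7,8,9}→63
  8 left: {0,3,4,5,6,7,8,9}→168  {1,2,4,5,6,7,8,9}→24  {2,3,4,5,6,7,8,9}→84
  placing 0:i first → 108 extensions
  placing 1:c first → 252 extensions
total linear extensions = 360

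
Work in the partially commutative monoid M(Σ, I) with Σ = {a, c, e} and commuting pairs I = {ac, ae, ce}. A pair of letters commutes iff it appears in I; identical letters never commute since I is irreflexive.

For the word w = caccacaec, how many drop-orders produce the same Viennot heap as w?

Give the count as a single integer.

#0=c has no predecessor
#1=a has no predecessor
#2=c depends on [0:c]
#3=c depends on [2:c]
#4=a depends on [1:a]
#5=c depends on [3:c]
#6=a depends on [4:a]
#7=e has no predecessor
#8=c depends on [5:c]
sources: [0:c, 1:a, 7:e]
N(rest) = Σ N(rest − s) over sources s of rest; N(one piece) = 1:
  size 1 → [6]=1  [7]=1  [8]=1
  size 2 → [4,6]=1  [5,8]=1  [6,7]=2  [6,8]=2  [7,8]=2
  size 3 → [1,4,6]=1  [3,5,8]=1  [4,6,7]=3  [4,6,8]=3  [5,6,8]=3  [5,7,8]=3  [6,7,8]=6
  size 4 → [1,4,6,7]=4  [1,4,6,8]=4  [2,3,5,8]=1  [3,5,6,8]=4  [3,5,7,8]=4  [4,5,6,8]=6  [4,6,7,8]=12  [5,6,7,8]=12
  size 5 → [0,2,3,5,8]=1  [1,4,5,6,8]=10  [1,4,6,7,8]=20  [2,3,5,6,8]=5  [2,3,5,7,8]=5  [3,4,5,6,8]=10  [3,5,6,7,8]=20  [4,5,6,7,8]=30
  size 6 → [0,2,3,5,6,8]=6  [0,2,3,5,7,8]=6  [1,3,4,5,6,8]=20  [1,4,5,6,7,8]=60  [2,3,4,5,6,8]=15  [2,3,5,6,7,8]=30  [3,4,5,6,7,8]=60
  size 7 → [0,2,3,4,5,6,8]=21  [0,2,3,5,6,7,8]=42  [1,2,3,4,5,6,8]=35  [1,3,4,5,6,7,8]=140  [2,3,4,5,6,7,8]=105
  first=0(c) contributes 280
  first=1(a) contributes 168
  first=7(e) contributes 56
|[w]| = 504

504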